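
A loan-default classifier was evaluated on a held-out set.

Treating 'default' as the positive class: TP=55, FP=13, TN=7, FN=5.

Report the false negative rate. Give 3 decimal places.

FNR = FN/(FN+TP) = 5/(5+55) = 0.083

0.083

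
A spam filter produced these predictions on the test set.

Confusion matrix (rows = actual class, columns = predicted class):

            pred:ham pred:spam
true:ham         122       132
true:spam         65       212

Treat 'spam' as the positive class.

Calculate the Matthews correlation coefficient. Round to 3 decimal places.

0.257

MCC = (TP·TN − FP·FN) / √((TP+FP)(TP+FN)(TN+FP)(TN+FN))
Numerator = 212·122 − 132·65 = 17284
Denominator = √(344·277·254·187) = √4525989424 = 67275.4742
MCC = 17284 / 67275.4742 = 0.257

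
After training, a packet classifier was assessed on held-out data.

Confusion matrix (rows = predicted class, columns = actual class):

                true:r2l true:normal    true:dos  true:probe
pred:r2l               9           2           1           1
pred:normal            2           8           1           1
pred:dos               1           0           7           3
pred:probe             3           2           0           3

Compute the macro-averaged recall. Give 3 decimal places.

Per-class recall (TP/(TP+FN)):
  r2l: TP=9, FN=2+1+3=6 → 9/15 = 0.6000
  normal: TP=8, FN=2+0+2=4 → 8/12 = 0.6667
  dos: TP=7, FN=1+1+0=2 → 7/9 = 0.7778
  probe: TP=3, FN=1+1+3=5 → 3/8 = 0.3750
Macro-recall = mean = (0.6000 + 0.6667 + 0.7778 + 0.3750) / 4 = 0.605

0.605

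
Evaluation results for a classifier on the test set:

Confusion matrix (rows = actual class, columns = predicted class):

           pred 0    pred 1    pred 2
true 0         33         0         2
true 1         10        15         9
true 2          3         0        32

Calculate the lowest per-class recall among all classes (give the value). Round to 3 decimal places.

Per-class recall (TP/(TP+FN)):
  0: TP=33, FN=0+2=2 → 33/35 = 0.9429
  1: TP=15, FN=10+9=19 → 15/34 = 0.4412
  2: TP=32, FN=3+0=3 → 32/35 = 0.9143
Lowest is class '1' with recall = 0.441.

0.441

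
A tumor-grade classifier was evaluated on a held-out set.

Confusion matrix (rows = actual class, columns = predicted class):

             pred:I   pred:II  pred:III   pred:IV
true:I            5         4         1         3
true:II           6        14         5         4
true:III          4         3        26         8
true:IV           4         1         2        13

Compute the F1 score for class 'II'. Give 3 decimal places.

Take TP from the diagonal, FP from the rest of the 'II' prediction marginal, FN from the rest of the 'II' actual marginal.
F1 score = 2·TP/(2·TP+FP+FN).
II: TP=14, FP=4+3+1=8, FN=6+5+4=15 → 28/51 = 0.5490

0.549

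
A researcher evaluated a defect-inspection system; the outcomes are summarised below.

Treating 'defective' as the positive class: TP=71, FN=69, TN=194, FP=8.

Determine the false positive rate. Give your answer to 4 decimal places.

0.0396

FPR = FP/(FP+TN) = 8/(8+194) = 0.0396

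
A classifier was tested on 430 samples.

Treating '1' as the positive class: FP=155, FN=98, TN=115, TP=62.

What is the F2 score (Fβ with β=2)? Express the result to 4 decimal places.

0.3617

Fβ = (1+β²)·TP / ((1+β²)·TP + β²·FN + FP), with β²=4
= 5·62 / (5·62 + 4·98 + 155) = 0.3617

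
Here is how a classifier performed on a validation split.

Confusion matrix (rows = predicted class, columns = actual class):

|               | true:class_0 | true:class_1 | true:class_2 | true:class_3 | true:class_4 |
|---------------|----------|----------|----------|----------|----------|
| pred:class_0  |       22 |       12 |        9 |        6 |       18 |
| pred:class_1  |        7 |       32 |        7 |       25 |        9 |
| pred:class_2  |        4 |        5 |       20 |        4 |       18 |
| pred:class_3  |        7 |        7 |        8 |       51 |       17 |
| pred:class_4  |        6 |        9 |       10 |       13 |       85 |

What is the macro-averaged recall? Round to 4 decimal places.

Per-class recall (TP/(TP+FN)):
  class_0: TP=22, FN=7+4+7+6=24 → 22/46 = 0.47826
  class_1: TP=32, FN=12+5+7+9=33 → 32/65 = 0.49231
  class_2: TP=20, FN=9+7+8+10=34 → 20/54 = 0.37037
  class_3: TP=51, FN=6+25+4+13=48 → 51/99 = 0.51515
  class_4: TP=85, FN=18+9+18+17=62 → 85/147 = 0.57823
Macro-recall = mean = (0.47826 + 0.49231 + 0.37037 + 0.51515 + 0.57823) / 5 = 0.4869

0.4869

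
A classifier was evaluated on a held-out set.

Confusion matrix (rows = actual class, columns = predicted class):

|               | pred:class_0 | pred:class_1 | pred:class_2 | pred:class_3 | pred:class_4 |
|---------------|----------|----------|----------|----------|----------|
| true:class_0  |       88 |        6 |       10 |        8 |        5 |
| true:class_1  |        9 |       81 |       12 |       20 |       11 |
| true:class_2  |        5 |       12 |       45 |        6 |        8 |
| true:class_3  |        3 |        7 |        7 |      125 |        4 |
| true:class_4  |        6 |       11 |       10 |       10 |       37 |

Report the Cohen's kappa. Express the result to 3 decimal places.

Observed agreement pₒ = trace/N = 376/546 = 0.6886
Expected agreement pₑ = Σ (rowᵢ·colᵢ)/N² = (117·111 + 133·117 + 76·84 + 146·169 + 74·65)/546² = 0.2161
κ = (pₒ − pₑ)/(1 − pₑ) = (0.6886 − 0.2161)/(1 − 0.2161) = 0.603

0.603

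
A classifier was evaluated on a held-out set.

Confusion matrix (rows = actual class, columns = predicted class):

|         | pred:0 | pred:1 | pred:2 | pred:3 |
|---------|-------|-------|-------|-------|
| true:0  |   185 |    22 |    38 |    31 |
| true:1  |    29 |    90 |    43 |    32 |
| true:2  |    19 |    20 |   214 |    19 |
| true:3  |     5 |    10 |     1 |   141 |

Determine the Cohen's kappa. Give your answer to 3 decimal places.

0.597

Observed agreement pₒ = trace/N = 630/899 = 0.7008
Expected agreement pₑ = Σ (rowᵢ·colᵢ)/N² = (276·238 + 194·142 + 272·296 + 157·223)/899² = 0.2583
κ = (pₒ − pₑ)/(1 − pₑ) = (0.7008 − 0.2583)/(1 − 0.2583) = 0.597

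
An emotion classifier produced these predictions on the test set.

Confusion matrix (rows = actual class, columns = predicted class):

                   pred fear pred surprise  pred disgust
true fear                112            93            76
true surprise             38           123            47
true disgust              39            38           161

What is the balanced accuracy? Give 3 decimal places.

0.555

Balanced accuracy = mean of per-class recall.
  fear: recall = 112/281 = 0.3986
  surprise: recall = 123/208 = 0.5913
  disgust: recall = 161/238 = 0.6765
Mean = (0.3986 + 0.5913 + 0.6765) / 3 = 0.555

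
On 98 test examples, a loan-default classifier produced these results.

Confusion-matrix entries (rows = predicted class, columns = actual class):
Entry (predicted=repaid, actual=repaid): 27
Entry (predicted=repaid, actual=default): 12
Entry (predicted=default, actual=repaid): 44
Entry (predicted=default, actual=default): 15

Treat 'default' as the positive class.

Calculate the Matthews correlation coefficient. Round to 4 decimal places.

-0.0586

MCC = (TP·TN − FP·FN) / √((TP+FP)(TP+FN)(TN+FP)(TN+FN))
Numerator = 15·27 − 44·12 = -123
Denominator = √(59·27·71·39) = √4411017 = 2100.2421
MCC = -123 / 2100.2421 = -0.0586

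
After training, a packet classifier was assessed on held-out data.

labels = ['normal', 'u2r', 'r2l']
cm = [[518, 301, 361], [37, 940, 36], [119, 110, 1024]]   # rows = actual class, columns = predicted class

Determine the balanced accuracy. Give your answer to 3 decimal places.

Balanced accuracy = mean of per-class recall.
  normal: recall = 518/1180 = 0.4390
  u2r: recall = 940/1013 = 0.9279
  r2l: recall = 1024/1253 = 0.8172
Mean = (0.4390 + 0.9279 + 0.8172) / 3 = 0.728

0.728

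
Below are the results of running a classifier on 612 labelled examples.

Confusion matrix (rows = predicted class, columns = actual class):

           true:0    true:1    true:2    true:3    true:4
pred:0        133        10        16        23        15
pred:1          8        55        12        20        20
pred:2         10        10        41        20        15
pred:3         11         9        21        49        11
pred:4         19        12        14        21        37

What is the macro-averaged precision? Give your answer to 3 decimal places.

0.485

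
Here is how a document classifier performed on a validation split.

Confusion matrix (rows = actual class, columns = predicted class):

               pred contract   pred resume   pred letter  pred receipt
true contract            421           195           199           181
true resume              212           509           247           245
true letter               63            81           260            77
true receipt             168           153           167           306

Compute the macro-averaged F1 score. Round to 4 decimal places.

0.4229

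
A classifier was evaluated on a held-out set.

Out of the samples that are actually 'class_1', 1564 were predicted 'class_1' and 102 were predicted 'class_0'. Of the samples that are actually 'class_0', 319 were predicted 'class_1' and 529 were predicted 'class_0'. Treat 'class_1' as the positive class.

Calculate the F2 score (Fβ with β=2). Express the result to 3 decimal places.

0.915

Fβ = (1+β²)·TP / ((1+β²)·TP + β²·FN + FP), with β²=4
= 5·1564 / (5·1564 + 4·102 + 319) = 0.915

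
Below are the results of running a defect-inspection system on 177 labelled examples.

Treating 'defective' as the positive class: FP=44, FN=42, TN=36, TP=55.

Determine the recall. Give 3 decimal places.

0.567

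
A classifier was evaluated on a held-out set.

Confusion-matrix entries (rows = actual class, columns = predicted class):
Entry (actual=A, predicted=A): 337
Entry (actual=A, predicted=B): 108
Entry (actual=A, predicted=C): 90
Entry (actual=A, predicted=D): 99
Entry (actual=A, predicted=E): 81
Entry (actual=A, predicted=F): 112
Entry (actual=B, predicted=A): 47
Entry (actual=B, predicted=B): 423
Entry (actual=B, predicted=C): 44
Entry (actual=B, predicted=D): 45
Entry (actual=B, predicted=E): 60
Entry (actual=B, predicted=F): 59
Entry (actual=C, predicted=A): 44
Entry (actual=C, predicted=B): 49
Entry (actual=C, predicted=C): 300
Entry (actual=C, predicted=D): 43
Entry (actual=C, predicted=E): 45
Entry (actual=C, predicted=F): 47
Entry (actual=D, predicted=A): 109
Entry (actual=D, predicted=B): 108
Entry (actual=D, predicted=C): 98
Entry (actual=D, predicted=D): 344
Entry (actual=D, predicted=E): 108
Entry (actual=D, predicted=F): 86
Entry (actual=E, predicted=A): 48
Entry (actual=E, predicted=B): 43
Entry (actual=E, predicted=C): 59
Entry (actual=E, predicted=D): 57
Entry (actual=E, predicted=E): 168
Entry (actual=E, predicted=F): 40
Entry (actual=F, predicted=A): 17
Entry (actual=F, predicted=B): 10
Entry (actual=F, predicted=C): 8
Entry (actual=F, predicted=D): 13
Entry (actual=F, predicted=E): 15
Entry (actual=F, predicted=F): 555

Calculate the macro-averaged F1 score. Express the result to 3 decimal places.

Per-class F1 score (2·TP/(2·TP+FP+FN)):
  A: TP=337, FP=47+44+109+48+17=265, FN=108+90+99+81+112=490 → 674/1429 = 0.4717
  B: TP=423, FP=108+49+108+43+10=318, FN=47+44+45+60+59=255 → 846/1419 = 0.5962
  C: TP=300, FP=90+44+98+59+8=299, FN=44+49+43+45+47=228 → 600/1127 = 0.5324
  D: TP=344, FP=99+45+43+57+13=257, FN=109+108+98+108+86=509 → 688/1454 = 0.4732
  E: TP=168, FP=81+60+45+108+15=309, FN=48+43+59+57+40=247 → 336/892 = 0.3767
  F: TP=555, FP=112+59+47+86+40=344, FN=17+10+8+13+15=63 → 1110/1517 = 0.7317
Macro-F1 score = mean = (0.4717 + 0.5962 + 0.5324 + 0.4732 + 0.3767 + 0.7317) / 6 = 0.530

0.530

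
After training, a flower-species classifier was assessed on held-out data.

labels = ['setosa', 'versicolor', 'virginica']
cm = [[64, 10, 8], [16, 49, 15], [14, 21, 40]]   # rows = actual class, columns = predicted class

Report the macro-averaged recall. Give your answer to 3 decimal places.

Per-class recall (TP/(TP+FN)):
  setosa: TP=64, FN=10+8=18 → 64/82 = 0.7805
  versicolor: TP=49, FN=16+15=31 → 49/80 = 0.6125
  virginica: TP=40, FN=14+21=35 → 40/75 = 0.5333
Macro-recall = mean = (0.7805 + 0.6125 + 0.5333) / 3 = 0.642

0.642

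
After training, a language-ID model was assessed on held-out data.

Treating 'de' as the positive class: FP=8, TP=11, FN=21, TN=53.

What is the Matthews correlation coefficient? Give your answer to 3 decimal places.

0.251

MCC = (TP·TN − FP·FN) / √((TP+FP)(TP+FN)(TN+FP)(TN+FN))
Numerator = 11·53 − 8·21 = 415
Denominator = √(19·32·61·74) = √2744512 = 1656.6569
MCC = 415 / 1656.6569 = 0.251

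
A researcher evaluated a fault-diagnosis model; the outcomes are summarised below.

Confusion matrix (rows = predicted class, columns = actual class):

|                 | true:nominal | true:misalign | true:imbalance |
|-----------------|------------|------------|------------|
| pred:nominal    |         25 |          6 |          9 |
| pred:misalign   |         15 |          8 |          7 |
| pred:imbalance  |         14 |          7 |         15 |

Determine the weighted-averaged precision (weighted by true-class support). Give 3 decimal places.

0.493

Per-class precision (TP/(TP+FP)):
  nominal: TP=25, FP=6+9=15 → 25/40 = 0.6250
  misalign: TP=8, FP=15+7=22 → 8/30 = 0.2667
  imbalance: TP=15, FP=14+7=21 → 15/36 = 0.4167
Weighted-precision = Σ (supportᵢ/N)·precisionᵢ with N=106: (54/106)·0.6250 + (21/106)·0.2667 + (31/106)·0.4167 = 0.493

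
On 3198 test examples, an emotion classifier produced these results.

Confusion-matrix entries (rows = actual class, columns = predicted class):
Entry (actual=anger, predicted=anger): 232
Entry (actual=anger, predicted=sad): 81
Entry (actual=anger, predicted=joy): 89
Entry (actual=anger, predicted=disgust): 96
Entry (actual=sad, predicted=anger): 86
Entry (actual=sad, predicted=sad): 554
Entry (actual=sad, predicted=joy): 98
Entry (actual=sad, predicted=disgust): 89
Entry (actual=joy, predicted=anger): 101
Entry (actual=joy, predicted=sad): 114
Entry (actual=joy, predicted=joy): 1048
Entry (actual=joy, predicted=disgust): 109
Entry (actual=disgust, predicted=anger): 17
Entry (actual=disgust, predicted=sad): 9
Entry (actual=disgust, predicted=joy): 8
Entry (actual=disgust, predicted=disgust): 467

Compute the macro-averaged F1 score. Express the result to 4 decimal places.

0.6844

Per-class F1 score (2·TP/(2·TP+FP+FN)):
  anger: TP=232, FP=86+101+17=204, FN=81+89+96=266 → 464/934 = 0.49679
  sad: TP=554, FP=81+114+9=204, FN=86+98+89=273 → 1108/1585 = 0.69905
  joy: TP=1048, FP=89+98+8=195, FN=101+114+109=324 → 2096/2615 = 0.80153
  disgust: TP=467, FP=96+89+109=294, FN=17+9+8=34 → 934/1262 = 0.74010
Macro-F1 score = mean = (0.49679 + 0.69905 + 0.80153 + 0.74010) / 4 = 0.6844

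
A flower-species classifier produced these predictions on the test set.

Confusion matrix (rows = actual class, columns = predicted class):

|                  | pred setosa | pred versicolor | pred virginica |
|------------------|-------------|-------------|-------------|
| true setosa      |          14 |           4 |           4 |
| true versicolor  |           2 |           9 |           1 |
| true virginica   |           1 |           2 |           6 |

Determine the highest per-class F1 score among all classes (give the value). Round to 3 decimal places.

Per-class F1 score (2·TP/(2·TP+FP+FN)):
  setosa: TP=14, FP=2+1=3, FN=4+4=8 → 28/39 = 0.7179
  versicolor: TP=9, FP=4+2=6, FN=2+1=3 → 18/27 = 0.6667
  virginica: TP=6, FP=4+1=5, FN=1+2=3 → 12/20 = 0.6000
Highest is class 'setosa' with F1 score = 0.718.

0.718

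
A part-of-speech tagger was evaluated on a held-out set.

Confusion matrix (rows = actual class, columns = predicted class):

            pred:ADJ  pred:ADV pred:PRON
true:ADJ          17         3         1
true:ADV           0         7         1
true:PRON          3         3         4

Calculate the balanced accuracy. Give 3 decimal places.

Balanced accuracy = mean of per-class recall.
  ADJ: recall = 17/21 = 0.8095
  ADV: recall = 7/8 = 0.8750
  PRON: recall = 4/10 = 0.4000
Mean = (0.8095 + 0.8750 + 0.4000) / 3 = 0.695

0.695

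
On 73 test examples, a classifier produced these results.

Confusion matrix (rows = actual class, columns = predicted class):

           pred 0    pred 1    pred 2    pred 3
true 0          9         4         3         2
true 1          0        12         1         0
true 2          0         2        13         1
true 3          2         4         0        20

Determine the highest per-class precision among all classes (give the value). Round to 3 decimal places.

Per-class precision (TP/(TP+FP)):
  0: TP=9, FP=0+0+2=2 → 9/11 = 0.8182
  1: TP=12, FP=4+2+4=10 → 12/22 = 0.5455
  2: TP=13, FP=3+1+0=4 → 13/17 = 0.7647
  3: TP=20, FP=2+0+1=3 → 20/23 = 0.8696
Highest is class '3' with precision = 0.870.

0.870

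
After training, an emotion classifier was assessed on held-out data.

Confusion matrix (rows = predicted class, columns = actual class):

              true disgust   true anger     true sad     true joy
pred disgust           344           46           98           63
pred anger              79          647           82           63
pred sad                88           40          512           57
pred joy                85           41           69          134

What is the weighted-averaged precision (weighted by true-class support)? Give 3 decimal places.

Per-class precision (TP/(TP+FP)):
  disgust: TP=344, FP=46+98+63=207 → 344/551 = 0.6243
  anger: TP=647, FP=79+82+63=224 → 647/871 = 0.7428
  sad: TP=512, FP=88+40+57=185 → 512/697 = 0.7346
  joy: TP=134, FP=85+41+69=195 → 134/329 = 0.4073
Weighted-precision = Σ (supportᵢ/N)·precisionᵢ with N=2448: (596/2448)·0.6243 + (774/2448)·0.7428 + (761/2448)·0.7346 + (317/2448)·0.4073 = 0.668

0.668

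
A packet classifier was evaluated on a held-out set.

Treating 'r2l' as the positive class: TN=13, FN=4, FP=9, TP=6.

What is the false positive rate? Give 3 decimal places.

0.409

FPR = FP/(FP+TN) = 9/(9+13) = 0.409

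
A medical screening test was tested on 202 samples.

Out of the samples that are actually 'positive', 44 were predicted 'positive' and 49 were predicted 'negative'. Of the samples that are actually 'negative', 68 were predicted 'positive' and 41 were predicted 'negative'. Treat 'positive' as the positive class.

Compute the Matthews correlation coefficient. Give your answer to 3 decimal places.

MCC = (TP·TN − FP·FN) / √((TP+FP)(TP+FN)(TN+FP)(TN+FN))
Numerator = 44·41 − 68·49 = -1528
Denominator = √(112·93·109·90) = √102180960 = 10108.4598
MCC = -1528 / 10108.4598 = -0.151

-0.151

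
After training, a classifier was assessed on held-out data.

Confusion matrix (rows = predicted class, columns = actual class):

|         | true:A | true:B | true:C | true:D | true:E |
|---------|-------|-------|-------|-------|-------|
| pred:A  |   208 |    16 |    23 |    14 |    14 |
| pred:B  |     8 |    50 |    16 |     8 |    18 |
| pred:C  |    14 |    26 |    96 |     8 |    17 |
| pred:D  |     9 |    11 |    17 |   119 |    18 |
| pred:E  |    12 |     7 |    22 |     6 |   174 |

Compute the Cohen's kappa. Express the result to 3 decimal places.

0.610

Observed agreement pₒ = trace/N = 647/931 = 0.6950
Expected agreement pₑ = Σ (rowᵢ·colᵢ)/N² = (251·275 + 110·100 + 174·161 + 155·174 + 241·221)/931² = 0.2172
κ = (pₒ − pₑ)/(1 − pₑ) = (0.6950 − 0.2172)/(1 − 0.2172) = 0.610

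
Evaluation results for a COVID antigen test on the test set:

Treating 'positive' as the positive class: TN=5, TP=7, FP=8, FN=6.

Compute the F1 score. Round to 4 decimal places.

0.5000

Precision = TP/(TP+FP) = 7/15 = 0.4667
Recall = TP/(TP+FN) = 7/13 = 0.5385
F1 = 2·TP/(2·TP+FP+FN) = 14/28 = 0.5000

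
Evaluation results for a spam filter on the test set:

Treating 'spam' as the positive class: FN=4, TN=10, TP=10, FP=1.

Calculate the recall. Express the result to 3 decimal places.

0.714

Recall = TP/(TP+FN) = 10/(10+4) = 10/14 = 0.714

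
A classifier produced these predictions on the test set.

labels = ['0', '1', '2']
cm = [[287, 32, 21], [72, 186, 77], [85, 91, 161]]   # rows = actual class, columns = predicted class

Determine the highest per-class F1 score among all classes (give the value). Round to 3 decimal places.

0.732

Per-class F1 score (2·TP/(2·TP+FP+FN)):
  0: TP=287, FP=72+85=157, FN=32+21=53 → 574/784 = 0.7321
  1: TP=186, FP=32+91=123, FN=72+77=149 → 372/644 = 0.5776
  2: TP=161, FP=21+77=98, FN=85+91=176 → 322/596 = 0.5403
Highest is class '0' with F1 score = 0.732.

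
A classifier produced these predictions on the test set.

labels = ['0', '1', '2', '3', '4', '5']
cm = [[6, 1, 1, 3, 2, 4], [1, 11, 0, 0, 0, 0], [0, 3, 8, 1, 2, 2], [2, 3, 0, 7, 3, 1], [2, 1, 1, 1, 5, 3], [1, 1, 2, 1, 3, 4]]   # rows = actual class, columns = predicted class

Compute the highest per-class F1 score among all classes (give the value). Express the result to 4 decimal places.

0.6875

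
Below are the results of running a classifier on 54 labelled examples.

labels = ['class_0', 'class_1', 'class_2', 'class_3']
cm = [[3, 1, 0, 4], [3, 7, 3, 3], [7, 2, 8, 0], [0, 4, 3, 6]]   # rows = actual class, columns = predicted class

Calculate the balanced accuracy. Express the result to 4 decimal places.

0.4362

Balanced accuracy = mean of per-class recall.
  class_0: recall = 3/8 = 0.37500
  class_1: recall = 7/16 = 0.43750
  class_2: recall = 8/17 = 0.47059
  class_3: recall = 6/13 = 0.46154
Mean = (0.37500 + 0.43750 + 0.47059 + 0.46154) / 4 = 0.4362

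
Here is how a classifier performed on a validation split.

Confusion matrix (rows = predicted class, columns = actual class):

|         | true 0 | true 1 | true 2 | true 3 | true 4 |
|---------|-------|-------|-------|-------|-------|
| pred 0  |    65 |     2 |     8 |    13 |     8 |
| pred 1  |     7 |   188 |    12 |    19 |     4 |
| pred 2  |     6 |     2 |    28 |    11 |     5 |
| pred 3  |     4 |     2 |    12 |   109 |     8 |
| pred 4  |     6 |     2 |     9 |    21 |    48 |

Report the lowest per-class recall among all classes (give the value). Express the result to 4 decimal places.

0.4058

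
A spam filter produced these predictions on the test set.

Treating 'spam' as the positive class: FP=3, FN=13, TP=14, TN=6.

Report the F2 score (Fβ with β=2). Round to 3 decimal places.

Fβ = (1+β²)·TP / ((1+β²)·TP + β²·FN + FP), with β²=4
= 5·14 / (5·14 + 4·13 + 3) = 0.560

0.560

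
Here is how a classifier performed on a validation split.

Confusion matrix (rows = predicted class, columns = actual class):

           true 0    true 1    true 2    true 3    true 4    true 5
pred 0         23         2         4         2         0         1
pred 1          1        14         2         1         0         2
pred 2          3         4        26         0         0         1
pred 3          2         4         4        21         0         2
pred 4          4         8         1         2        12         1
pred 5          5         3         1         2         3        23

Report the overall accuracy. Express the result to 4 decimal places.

Accuracy = trace / total = (23+14+26+21+12+23=119) / 184 = 119/184 = 0.6467

0.6467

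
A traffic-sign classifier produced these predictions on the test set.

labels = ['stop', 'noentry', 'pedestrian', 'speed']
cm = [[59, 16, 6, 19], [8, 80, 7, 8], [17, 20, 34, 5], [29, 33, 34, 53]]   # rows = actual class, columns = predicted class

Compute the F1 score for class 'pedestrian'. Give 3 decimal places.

Take TP from the diagonal, FP from the rest of the 'pedestrian' prediction marginal, FN from the rest of the 'pedestrian' actual marginal.
F1 score = 2·TP/(2·TP+FP+FN).
pedestrian: TP=34, FP=6+7+34=47, FN=17+20+5=42 → 68/157 = 0.4331

0.433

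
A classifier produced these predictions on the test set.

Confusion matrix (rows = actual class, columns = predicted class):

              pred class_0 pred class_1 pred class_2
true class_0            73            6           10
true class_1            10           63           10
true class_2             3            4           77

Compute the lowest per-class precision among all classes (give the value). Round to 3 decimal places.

Per-class precision (TP/(TP+FP)):
  class_0: TP=73, FP=10+3=13 → 73/86 = 0.8488
  class_1: TP=63, FP=6+4=10 → 63/73 = 0.8630
  class_2: TP=77, FP=10+10=20 → 77/97 = 0.7938
Lowest is class 'class_2' with precision = 0.794.

0.794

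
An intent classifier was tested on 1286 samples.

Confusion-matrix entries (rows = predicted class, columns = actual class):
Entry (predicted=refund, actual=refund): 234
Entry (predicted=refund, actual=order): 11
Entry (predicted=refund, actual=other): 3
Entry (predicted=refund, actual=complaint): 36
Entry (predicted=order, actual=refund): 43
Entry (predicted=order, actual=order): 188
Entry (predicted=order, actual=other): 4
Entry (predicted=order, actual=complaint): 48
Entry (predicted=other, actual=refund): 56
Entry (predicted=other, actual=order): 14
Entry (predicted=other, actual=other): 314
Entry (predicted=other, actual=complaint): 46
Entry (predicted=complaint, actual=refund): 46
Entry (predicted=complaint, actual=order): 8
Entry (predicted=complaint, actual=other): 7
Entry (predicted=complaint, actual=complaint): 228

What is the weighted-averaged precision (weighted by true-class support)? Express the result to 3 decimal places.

Per-class precision (TP/(TP+FP)):
  refund: TP=234, FP=11+3+36=50 → 234/284 = 0.8239
  order: TP=188, FP=43+4+48=95 → 188/283 = 0.6643
  other: TP=314, FP=56+14+46=116 → 314/430 = 0.7302
  complaint: TP=228, FP=46+8+7=61 → 228/289 = 0.7889
Weighted-precision = Σ (supportᵢ/N)·precisionᵢ with N=1286: (379/1286)·0.8239 + (221/1286)·0.6643 + (328/1286)·0.7302 + (358/1286)·0.7889 = 0.763

0.763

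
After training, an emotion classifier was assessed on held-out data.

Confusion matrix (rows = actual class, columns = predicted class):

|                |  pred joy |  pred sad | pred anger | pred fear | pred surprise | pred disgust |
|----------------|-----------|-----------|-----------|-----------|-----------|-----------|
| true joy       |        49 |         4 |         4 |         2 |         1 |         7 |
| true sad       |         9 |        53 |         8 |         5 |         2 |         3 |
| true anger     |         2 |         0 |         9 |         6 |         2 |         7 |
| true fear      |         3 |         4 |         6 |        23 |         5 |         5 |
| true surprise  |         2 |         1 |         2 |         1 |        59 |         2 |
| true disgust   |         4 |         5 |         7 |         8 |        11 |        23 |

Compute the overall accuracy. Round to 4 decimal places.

Accuracy = trace / total = (49+53+9+23+59+23=216) / 344 = 216/344 = 0.6279

0.6279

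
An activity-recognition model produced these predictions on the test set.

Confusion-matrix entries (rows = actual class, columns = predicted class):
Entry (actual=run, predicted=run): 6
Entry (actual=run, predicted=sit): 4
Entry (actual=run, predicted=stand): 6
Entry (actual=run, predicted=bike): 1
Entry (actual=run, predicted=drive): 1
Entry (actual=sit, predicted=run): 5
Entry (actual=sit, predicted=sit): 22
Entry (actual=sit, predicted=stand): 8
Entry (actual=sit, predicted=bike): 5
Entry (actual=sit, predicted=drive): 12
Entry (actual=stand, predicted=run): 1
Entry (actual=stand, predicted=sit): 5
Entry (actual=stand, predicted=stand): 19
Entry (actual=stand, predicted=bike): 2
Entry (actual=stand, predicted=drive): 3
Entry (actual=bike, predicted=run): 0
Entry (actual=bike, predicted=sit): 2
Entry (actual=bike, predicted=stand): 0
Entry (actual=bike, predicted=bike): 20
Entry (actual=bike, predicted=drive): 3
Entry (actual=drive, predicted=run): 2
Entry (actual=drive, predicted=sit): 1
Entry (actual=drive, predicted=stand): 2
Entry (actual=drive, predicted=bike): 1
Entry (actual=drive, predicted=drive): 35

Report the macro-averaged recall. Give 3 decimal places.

0.609

Per-class recall (TP/(TP+FN)):
  run: TP=6, FN=4+6+1+1=12 → 6/18 = 0.3333
  sit: TP=22, FN=5+8+5+12=30 → 22/52 = 0.4231
  stand: TP=19, FN=1+5+2+3=11 → 19/30 = 0.6333
  bike: TP=20, FN=0+2+0+3=5 → 20/25 = 0.8000
  drive: TP=35, FN=2+1+2+1=6 → 35/41 = 0.8537
Macro-recall = mean = (0.3333 + 0.4231 + 0.6333 + 0.8000 + 0.8537) / 5 = 0.609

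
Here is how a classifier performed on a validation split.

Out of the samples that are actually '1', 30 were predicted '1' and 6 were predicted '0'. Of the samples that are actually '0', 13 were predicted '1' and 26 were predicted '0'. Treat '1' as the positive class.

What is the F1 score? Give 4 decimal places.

Precision = TP/(TP+FP) = 30/43 = 0.6977
Recall = TP/(TP+FN) = 30/36 = 0.8333
F1 = 2·TP/(2·TP+FP+FN) = 60/79 = 0.7595

0.7595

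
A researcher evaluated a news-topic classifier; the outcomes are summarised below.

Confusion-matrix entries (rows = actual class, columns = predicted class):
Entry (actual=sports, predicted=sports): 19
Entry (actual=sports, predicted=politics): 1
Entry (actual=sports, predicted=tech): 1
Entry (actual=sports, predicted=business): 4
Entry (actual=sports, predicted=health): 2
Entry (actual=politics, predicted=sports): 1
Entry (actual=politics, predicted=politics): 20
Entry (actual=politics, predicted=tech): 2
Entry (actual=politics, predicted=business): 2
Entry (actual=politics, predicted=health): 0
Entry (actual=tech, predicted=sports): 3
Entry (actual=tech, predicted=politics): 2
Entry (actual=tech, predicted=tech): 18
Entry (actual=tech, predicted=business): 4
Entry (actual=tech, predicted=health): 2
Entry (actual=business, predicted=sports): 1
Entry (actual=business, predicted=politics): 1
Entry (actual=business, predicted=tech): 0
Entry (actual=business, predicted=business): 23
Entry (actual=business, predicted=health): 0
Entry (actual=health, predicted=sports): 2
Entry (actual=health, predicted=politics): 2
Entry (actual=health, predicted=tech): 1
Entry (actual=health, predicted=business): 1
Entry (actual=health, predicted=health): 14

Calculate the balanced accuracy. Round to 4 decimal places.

0.7489

Balanced accuracy = mean of per-class recall.
  sports: recall = 19/27 = 0.70370
  politics: recall = 20/25 = 0.80000
  tech: recall = 18/29 = 0.62069
  business: recall = 23/25 = 0.92000
  health: recall = 14/20 = 0.70000
Mean = (0.70370 + 0.80000 + 0.62069 + 0.92000 + 0.70000) / 5 = 0.7489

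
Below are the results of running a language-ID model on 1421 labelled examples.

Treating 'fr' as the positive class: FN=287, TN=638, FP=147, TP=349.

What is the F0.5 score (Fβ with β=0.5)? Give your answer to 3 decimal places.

Fβ = (1+β²)·TP / ((1+β²)·TP + β²·FN + FP), with β²=1/4
= 1.25·349 / (1.25·349 + 0.25·287 + 147) = 0.666

0.666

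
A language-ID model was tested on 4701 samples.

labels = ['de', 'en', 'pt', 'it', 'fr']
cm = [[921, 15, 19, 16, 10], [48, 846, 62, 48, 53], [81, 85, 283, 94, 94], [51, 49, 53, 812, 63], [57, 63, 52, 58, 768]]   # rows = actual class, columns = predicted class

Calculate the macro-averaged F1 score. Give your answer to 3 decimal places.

Per-class F1 score (2·TP/(2·TP+FP+FN)):
  de: TP=921, FP=48+81+51+57=237, FN=15+19+16+10=60 → 1842/2139 = 0.8612
  en: TP=846, FP=15+85+49+63=212, FN=48+62+48+53=211 → 1692/2115 = 0.8000
  pt: TP=283, FP=19+62+53+52=186, FN=81+85+94+94=354 → 566/1106 = 0.5118
  it: TP=812, FP=16+48+94+58=216, FN=51+49+53+63=216 → 1624/2056 = 0.7899
  fr: TP=768, FP=10+53+94+63=220, FN=57+63+52+58=230 → 1536/1986 = 0.7734
Macro-F1 score = mean = (0.8612 + 0.8000 + 0.5118 + 0.7899 + 0.7734) / 5 = 0.747

0.747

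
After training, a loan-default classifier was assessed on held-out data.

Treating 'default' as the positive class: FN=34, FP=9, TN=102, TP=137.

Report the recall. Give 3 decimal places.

Recall = TP/(TP+FN) = 137/(137+34) = 137/171 = 0.801

0.801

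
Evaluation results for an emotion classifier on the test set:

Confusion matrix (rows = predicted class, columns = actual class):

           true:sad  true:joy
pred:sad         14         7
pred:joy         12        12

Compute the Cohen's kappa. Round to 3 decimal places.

Observed agreement pₒ = trace/N = 26/45 = 0.5778
Expected agreement pₑ = Σ (rowᵢ·colᵢ)/N² = (26·21 + 19·24)/45² = 0.4948
κ = (pₒ − pₑ)/(1 − pₑ) = (0.5778 − 0.4948)/(1 − 0.4948) = 0.164

0.164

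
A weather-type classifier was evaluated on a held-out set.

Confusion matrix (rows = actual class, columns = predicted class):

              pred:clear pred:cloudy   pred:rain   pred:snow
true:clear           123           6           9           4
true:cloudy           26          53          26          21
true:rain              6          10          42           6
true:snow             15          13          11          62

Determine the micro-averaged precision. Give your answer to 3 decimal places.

0.647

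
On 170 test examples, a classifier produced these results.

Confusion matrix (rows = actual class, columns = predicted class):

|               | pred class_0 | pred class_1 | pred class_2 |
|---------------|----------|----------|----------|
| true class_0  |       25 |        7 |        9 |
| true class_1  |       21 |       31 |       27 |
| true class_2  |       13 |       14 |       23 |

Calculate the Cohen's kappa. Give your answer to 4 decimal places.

Observed agreement pₒ = trace/N = 79/170 = 0.46471
Expected agreement pₑ = Σ (rowᵢ·colᵢ)/N² = (41·59 + 79·52 + 50·59)/170² = 0.32792
κ = (pₒ − pₑ)/(1 − pₑ) = (0.46471 − 0.32792)/(1 − 0.32792) = 0.2035

0.2035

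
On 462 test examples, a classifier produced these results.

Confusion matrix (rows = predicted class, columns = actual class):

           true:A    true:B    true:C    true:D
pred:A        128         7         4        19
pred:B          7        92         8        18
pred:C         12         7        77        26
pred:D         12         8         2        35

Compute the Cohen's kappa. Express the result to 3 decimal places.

0.618

Observed agreement pₒ = trace/N = 332/462 = 0.7186
Expected agreement pₑ = Σ (rowᵢ·colᵢ)/N² = (159·158 + 114·125 + 91·122 + 98·57)/462² = 0.2626
κ = (pₒ − pₑ)/(1 − pₑ) = (0.7186 − 0.2626)/(1 − 0.2626) = 0.618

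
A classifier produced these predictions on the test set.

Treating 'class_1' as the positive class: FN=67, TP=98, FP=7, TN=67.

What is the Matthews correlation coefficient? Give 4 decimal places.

MCC = (TP·TN − FP·FN) / √((TP+FP)(TP+FN)(TN+FP)(TN+FN))
Numerator = 98·67 − 7·67 = 6097
Denominator = √(105·165·74·134) = √171794700 = 13107.0477
MCC = 6097 / 13107.0477 = 0.4652

0.4652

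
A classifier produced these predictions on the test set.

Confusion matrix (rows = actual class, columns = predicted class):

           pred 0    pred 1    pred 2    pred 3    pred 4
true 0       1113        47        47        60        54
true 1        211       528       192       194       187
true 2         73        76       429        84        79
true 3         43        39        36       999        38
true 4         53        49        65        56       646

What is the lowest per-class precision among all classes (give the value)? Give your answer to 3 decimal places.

Per-class precision (TP/(TP+FP)):
  0: TP=1113, FP=211+73+43+53=380 → 1113/1493 = 0.7455
  1: TP=528, FP=47+76+39+49=211 → 528/739 = 0.7145
  2: TP=429, FP=47+192+36+65=340 → 429/769 = 0.5579
  3: TP=999, FP=60+194+84+56=394 → 999/1393 = 0.7172
  4: TP=646, FP=54+187+79+38=358 → 646/1004 = 0.6434
Lowest is class '2' with precision = 0.558.

0.558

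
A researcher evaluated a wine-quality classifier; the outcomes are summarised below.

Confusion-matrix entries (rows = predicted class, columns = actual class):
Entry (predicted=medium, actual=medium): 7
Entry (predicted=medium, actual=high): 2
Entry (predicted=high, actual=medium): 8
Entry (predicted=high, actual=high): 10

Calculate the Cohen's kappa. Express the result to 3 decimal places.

0.286

Observed agreement pₒ = trace/N = 17/27 = 0.6296
Expected agreement pₑ = Σ (rowᵢ·colᵢ)/N² = (15·9 + 12·18)/27² = 0.4815
κ = (pₒ − pₑ)/(1 − pₑ) = (0.6296 − 0.4815)/(1 − 0.4815) = 0.286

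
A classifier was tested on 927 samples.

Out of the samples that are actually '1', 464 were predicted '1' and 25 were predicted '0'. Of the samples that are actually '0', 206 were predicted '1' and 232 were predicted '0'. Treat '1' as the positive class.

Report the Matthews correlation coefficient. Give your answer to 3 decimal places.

0.534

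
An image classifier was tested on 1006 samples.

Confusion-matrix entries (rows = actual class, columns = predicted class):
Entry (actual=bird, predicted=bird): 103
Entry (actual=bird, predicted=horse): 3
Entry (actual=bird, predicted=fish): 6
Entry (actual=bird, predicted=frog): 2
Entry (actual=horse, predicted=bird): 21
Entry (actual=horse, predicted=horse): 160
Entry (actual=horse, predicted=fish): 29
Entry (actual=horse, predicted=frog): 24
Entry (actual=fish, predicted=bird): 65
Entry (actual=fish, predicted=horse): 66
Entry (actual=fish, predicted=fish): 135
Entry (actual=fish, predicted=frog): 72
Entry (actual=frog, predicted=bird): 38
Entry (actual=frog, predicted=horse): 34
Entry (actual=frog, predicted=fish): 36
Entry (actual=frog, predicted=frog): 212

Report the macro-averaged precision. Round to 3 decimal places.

0.600

Per-class precision (TP/(TP+FP)):
  bird: TP=103, FP=21+65+38=124 → 103/227 = 0.4537
  horse: TP=160, FP=3+66+34=103 → 160/263 = 0.6084
  fish: TP=135, FP=6+29+36=71 → 135/206 = 0.6553
  frog: TP=212, FP=2+24+72=98 → 212/310 = 0.6839
Macro-precision = mean = (0.4537 + 0.6084 + 0.6553 + 0.6839) / 4 = 0.600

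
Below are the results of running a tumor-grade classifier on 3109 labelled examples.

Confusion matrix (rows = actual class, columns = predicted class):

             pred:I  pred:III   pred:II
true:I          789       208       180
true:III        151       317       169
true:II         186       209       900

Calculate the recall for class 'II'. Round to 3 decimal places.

0.695

Treat 'II' as positive and all other classes as negative.
recall = TP/(TP+FN).
II: TP=900, FN=186+209=395 → 900/1295 = 0.6950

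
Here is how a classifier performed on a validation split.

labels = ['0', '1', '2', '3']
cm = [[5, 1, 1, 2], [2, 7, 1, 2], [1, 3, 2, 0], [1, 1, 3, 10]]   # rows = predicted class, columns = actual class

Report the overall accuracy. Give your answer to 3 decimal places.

Accuracy = trace / total = (5+7+2+10=24) / 42 = 24/42 = 0.571

0.571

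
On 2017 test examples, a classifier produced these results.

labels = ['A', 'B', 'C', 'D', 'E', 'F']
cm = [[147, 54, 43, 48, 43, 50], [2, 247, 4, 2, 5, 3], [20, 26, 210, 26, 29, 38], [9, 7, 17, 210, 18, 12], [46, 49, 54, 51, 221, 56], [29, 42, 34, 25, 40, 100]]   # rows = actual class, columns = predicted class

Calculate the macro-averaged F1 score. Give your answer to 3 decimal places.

0.557

Per-class F1 score (2·TP/(2·TP+FP+FN)):
  A: TP=147, FP=2+20+9+46+29=106, FN=54+43+48+43+50=238 → 294/638 = 0.4608
  B: TP=247, FP=54+26+7+49+42=178, FN=2+4+2+5+3=16 → 494/688 = 0.7180
  C: TP=210, FP=43+4+17+54+34=152, FN=20+26+26+29+38=139 → 420/711 = 0.5907
  D: TP=210, FP=48+2+26+51+25=152, FN=9+7+17+18+12=63 → 420/635 = 0.6614
  E: TP=221, FP=43+5+29+18+40=135, FN=46+49+54+51+56=256 → 442/833 = 0.5306
  F: TP=100, FP=50+3+38+12+56=159, FN=29+42+34+25+40=170 → 200/529 = 0.3781
Macro-F1 score = mean = (0.4608 + 0.7180 + 0.5907 + 0.6614 + 0.5306 + 0.3781) / 6 = 0.557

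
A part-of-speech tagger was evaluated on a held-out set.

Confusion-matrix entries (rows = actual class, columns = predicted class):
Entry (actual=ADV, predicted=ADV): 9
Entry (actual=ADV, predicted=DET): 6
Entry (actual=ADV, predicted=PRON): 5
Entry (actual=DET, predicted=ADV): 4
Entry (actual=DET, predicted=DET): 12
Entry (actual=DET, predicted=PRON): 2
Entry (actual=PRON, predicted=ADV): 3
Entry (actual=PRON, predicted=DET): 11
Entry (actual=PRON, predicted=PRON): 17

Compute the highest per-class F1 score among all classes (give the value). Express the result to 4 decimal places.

0.6182

Per-class F1 score (2·TP/(2·TP+FP+FN)):
  ADV: TP=9, FP=4+3=7, FN=6+5=11 → 18/36 = 0.50000
  DET: TP=12, FP=6+11=17, FN=4+2=6 → 24/47 = 0.51064
  PRON: TP=17, FP=5+2=7, FN=3+11=14 → 34/55 = 0.61818
Highest is class 'PRON' with F1 score = 0.6182.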